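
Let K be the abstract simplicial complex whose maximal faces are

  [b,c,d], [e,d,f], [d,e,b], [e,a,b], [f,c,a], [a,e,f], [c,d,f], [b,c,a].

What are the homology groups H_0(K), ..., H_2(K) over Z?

H_0 ≅ Z,  H_1 = 0,  H_2 ≅ Z.

Order the vertices as a < b < c < d < e < f. Listing each simplex with vertices in this order, K has dimension 2 with simplices:

  0-simplices (6): a, b, c, d, e, f
  1-simplices (12): ab, ac, ae, af, bc, bd, be, cd, cf, de, df, ef
  2-simplices (8): abc, abe, acf, aef, bcd, bde, cdf, def

so the chain groups are C_0 ≅ Z^6, C_1 ≅ Z^12, C_2 ≅ Z^8.

The boundary map ∂_1: C_1 → C_0 maps an edge to its endpoints' difference, ∂[p,q] = q − p.
The resulting 6×12 matrix has rank 5, and its Smith normal form has invariant factors (1,1,1,1,1).

The boundary map ∂_2: C_2 → C_1 sends each 2-simplex [p,q,r] to [q,r] − [p,r] + [p,q]. For instance
  ∂bcd = cd − bd + bc,
  ∂abc = bc − ac + ab.
The resulting 12×8 matrix has rank 7, and its Smith normal form has invariant factors (1,1,1,1,1,1,1).

Reading off H_k = ker ∂_k / im ∂_{k+1}:

  H_0: rank C_0 − rank ∂_1 = 6 − 5 = 1, and the invariant factors of ∂_1 are all 1, so H_0 ≅ Z.
  H_1: rank ker ∂_1 − rank ∂_2 = (12 − 5) − 7 = 0, and the invariant factors of ∂_2 are all 1, so H_1 ≅ 0.
  H_2: rank ker ∂_2 − rank ∂_3 = (8 − 7) − 0 = 1, and there is no ∂_3, so H_2 ≅ Z.

(K is a triangulation of the 2-sphere S^2.)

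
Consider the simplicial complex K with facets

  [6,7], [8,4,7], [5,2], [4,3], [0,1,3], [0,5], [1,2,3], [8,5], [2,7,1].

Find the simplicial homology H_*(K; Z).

Order the vertices as 0 < 1 < 2 < 3 < 4 < 5 < 6 < 7 < 8. Listing each simplex with vertices in this order, K has dimension 2 with simplices:

  0-simplices (9): [0], [1], [2], [3], [4], [5], [6], [7], [8]
  1-simplices (15): [0,1], [0,3], [0,5], [1,2], [1,3], [1,7], [2,3], [2,5], [2,7], [3,4], [4,7], [4,8], [5,8], [6,7], [7,8]
  2-simplices (4): [0,1,3], [1,2,3], [1,2,7], [4,7,8]

so the chain groups are C_0 ≅ Z^9, C_1 ≅ Z^15, C_2 ≅ Z^4.

Boundary ∂_1: C_1 → C_0 is given by ∂[p,q] = [q] − [p]. For instance
  ∂[2,5] = [5] − [2].
As a 9×15 matrix over Z this has rank 8, with invariant factors (1,1,1,1,1,1,1,1).

The boundary map ∂_2: C_2 → C_1 acts by ∂[p,q,r] = [q,r] − [p,r] + [p,q]. For instance
  ∂[4,7,8] = [7,8] − [4,8] + [4,7],
  ∂[1,2,3] = [2,3] − [1,3] + [1,2].
The resulting 15×4 matrix has rank 4, and its Smith normal form has invariant factors (1,1,1,1).

Now H_k = ker ∂_k / im ∂_{k+1}, so:

  H_0: rank C_0 − rank ∂_1 = 9 − 8 = 1, and the invariant factors of ∂_1 are all 1, so H_0 = Z.
  H_1: rank ker ∂_1 − rank ∂_2 = (15 − 8) − 4 = 3, and the invariant factors of ∂_2 are all 1, so H_1 = Z^3.
  H_2: rank ker ∂_2 − rank ∂_3 = (4 − 4) − 0 = 0, and there is no ∂_3, so H_2 = 0.

H_0 = Z,  H_1 = Z^3,  H_2 = 0.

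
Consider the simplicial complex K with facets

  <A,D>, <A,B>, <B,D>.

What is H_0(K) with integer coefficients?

H_0 ≅ Z.

Fix the vertex order A < B < D and write every simplex with vertices in increasing order. Then dim K = 1 and the simplices of K are:

  0-simplices (3): A, B, D
  1-simplices (3): AB, AD, BD

Hence C_0 ≅ Z^3, C_1 ≅ Z^3.

∂_1: C_1 → C_0 sends each edge [p,q] (with p < q) to q − p.
This gives a 3×3 integer matrix of rank 2; reducing to Smith normal form yields diagonal entries (1,1).

Reading off H_k = ker ∂_k / im ∂_{k+1}:

  H_0: rank C_0 − rank ∂_1 = 3 − 2 = 1, and the invariant factors of ∂_1 are all 1, so H_0 ≅ Z.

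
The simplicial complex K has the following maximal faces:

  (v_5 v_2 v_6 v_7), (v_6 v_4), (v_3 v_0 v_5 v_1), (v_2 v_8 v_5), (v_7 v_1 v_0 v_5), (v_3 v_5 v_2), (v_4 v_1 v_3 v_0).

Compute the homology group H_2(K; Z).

H_2 ≅ 0.

Take the total order v_0 < v_1 < v_2 < v_3 < v_4 < v_5 < v_6 < v_7 < v_8 on the vertex set. Then K (dimension 3) consists of the simplices:

  0-simplices (9): [v_0], [v_1], [v_2], [v_3], [v_4], [v_5], [v_6], [v_7], [v_8]
  1-simplices (21): (21 of them)
  2-simplices (16): (16 of them)
  3-simplices (4): [v_0,v_1,v_3,v_4], [v_0,v_1,v_3,v_5], [v_0,v_1,v_5,v_7], [v_2,v_5,v_6,v_7]

giving chain groups C_0 ≅ Z^9, C_1 ≅ Z^21, C_2 ≅ Z^16, C_3 ≅ Z^4.

The boundary map ∂_1: C_1 → C_0 is given by ∂[p,q] = [q] − [p]. For instance
  ∂[v_1,v_4] = [v_4] − [v_1].
This gives a 9×21 integer matrix of rank 8; reducing to Smith normal form yields diagonal entries (1,1,1,1,1,1,1,1).

Boundary ∂_2: C_2 → C_1 acts by ∂[p,q,r] = [q,r] − [p,r] + [p,q]. For instance
  ∂[v_2,v_3,v_5] = [v_3,v_5] − [v_2,v_5] + [v_2,v_3],
  ∂[v_1,v_3,v_5] = [v_3,v_5] − [v_1,v_5] + [v_1,v_3].
As a 21×16 matrix over Z this has rank 12, with invariant factors (1,1,1,1,1,1,1,1,1,1,1,1).

The boundary map ∂_3: C_3 → C_2 sends each 3-simplex σ to the alternating sum Σ_i (−1)^i (σ with its i-th vertex removed). For instance
  ∂[v_0,v_1,v_3,v_5] = [v_1,v_3,v_5] − [v_0,v_3,v_5] + [v_0,v_1,v_5] − [v_0,v_1,v_3],
  ∂[v_0,v_1,v_3,v_4] = [v_1,v_3,v_4] − [v_0,v_3,v_4] + [v_0,v_1,v_4] − [v_0,v_1,v_3].
The resulting 16×4 matrix has rank 4, and its Smith normal form has invariant factors (1,1,1,1).

From H_k ≅ ker(∂_k) / im(∂_{k+1}) we obtain:

  H_2: rank ker ∂_2 − rank ∂_3 = (16 − 12) − 4 = 0, and the invariant factors of ∂_3 are all 1, so H_2 ≅ 0.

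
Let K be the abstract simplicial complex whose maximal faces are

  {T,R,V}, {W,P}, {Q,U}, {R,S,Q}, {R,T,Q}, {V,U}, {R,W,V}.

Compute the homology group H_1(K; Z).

We work with the vertex ordering P < Q < R < S < T < U < V < W. The simplices of K, each written with vertices in increasing order, are:

  0-simplices (8): P, Q, R, S, T, U, V, W
  1-simplices (12): PW, QR, QS, QT, QU, RS, RT, RV, RW, TV, UV, VW
  2-simplices (4): QRS, QRT, RTV, RVW

Hence C_0 ≅ Z^8, C_1 ≅ Z^12, C_2 ≅ Z^4.

Boundary ∂_1: C_1 → C_0 maps an edge to its endpoints' difference, ∂[p,q] = q − p. For instance
  ∂UV = V − U.
This gives a 8×12 integer matrix of rank 7; reducing to Smith normal form yields diagonal entries (1,1,1,1,1,1,1).

Boundary ∂_2: C_2 → C_1 acts by ∂[p,q,r] = [q,r] − [p,r] + [p,q]. For instance
  ∂RVW = VW − RW + RV,
  ∂RTV = TV − RV + RT.
This gives a 12×4 integer matrix of rank 4; reducing to Smith normal form yields diagonal entries (1,1,1,1).

Computing H_k = (kernel of ∂_k) / (image of ∂_{k+1}):

  H_1: rank ker ∂_1 − rank ∂_2 = (12 − 7) − 4 = 1, and the invariant factors of ∂_2 are all 1, so H_1 = Z.

H_1 = Z.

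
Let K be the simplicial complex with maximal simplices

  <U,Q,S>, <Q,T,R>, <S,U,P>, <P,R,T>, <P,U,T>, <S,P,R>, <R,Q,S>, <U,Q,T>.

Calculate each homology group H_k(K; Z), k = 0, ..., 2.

Take the total order P < Q < R < S < T < U on the vertex set. Then K (dimension 2) consists of the simplices:

  0-simplices (6): P, Q, R, S, T, U
  1-simplices (12): PR, PS, PT, PU, QR, QS, QT, QU, RS, RT, SU, TU
  2-simplices (8): PRS, PRT, PSU, PTU, QRS, QRT, QSU, QTU

giving chain groups C_0 ≅ Z^6, C_1 ≅ Z^12, C_2 ≅ Z^8.

Boundary ∂_1: C_1 → C_0 is given by ∂[p,q] = [q] − [p].
The 6×12 boundary matrix has rank 5 and Smith normal form diag(1,1,1,1,1).

∂_2: C_2 → C_1 maps a triangle to the signed sum of its edges. For instance
  ∂QRS = RS − QS + QR,
  ∂QSU = SU − QU + QS.
The 12×8 boundary matrix has rank 7 and Smith normal form diag(1,1,1,1,1,1,1).

Now H_k = ker ∂_k / im ∂_{k+1}, so:

  H_0: rank C_0 − rank ∂_1 = 6 − 5 = 1, and the invariant factors of ∂_1 are all 1, so H_0 ≅ Z.
  H_1: rank ker ∂_1 − rank ∂_2 = (12 − 5) − 7 = 0, and the invariant factors of ∂_2 are all 1, so H_1 ≅ 0.
  H_2: rank ker ∂_2 − rank ∂_3 = (8 − 7) − 0 = 1, and there is no ∂_3, so H_2 ≅ Z.

(K is a triangulation of the 2-sphere S^2.)

H_0 = Z,  H_1 = 0,  H_2 = Z.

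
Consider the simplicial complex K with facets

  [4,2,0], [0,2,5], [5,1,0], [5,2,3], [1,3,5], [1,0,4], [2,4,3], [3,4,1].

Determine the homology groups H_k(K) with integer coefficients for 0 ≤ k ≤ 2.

Take the total order 0 < 1 < 2 < 3 < 4 < 5 on the vertex set. Then K (dimension 2) consists of the simplices:

  0-simplices (6): [0], [1], [2], [3], [4], [5]
  1-simplices (12): [0,1], [0,2], [0,4], [0,5], [1,3], [1,4], [1,5], [2,3], [2,4], [2,5], [3,4], [3,5]
  2-simplices (8): [0,1,4], [0,1,5], [0,2,4], [0,2,5], [1,3,4], [1,3,5], [2,3,4], [2,3,5]

Hence C_0 ≅ Z^6, C_1 ≅ Z^12, C_2 ≅ Z^8.

Boundary ∂_1: C_1 → C_0 is given by ∂[p,q] = [q] − [p]. For instance
  ∂[0,5] = [5] − [0].
As a 6×12 matrix over Z this has rank 5, with invariant factors (1,1,1,1,1).

Boundary ∂_2: C_2 → C_1 sends each 2-simplex [p,q,r] to [q,r] − [p,r] + [p,q]. For instance
  ∂[0,2,5] = [2,5] − [0,5] + [0,2],
  ∂[0,1,5] = [1,5] − [0,5] + [0,1].
This gives a 12×8 integer matrix of rank 7; reducing to Smith normal form yields diagonal entries (1,1,1,1,1,1,1).

Reading off H_k = ker ∂_k / im ∂_{k+1}:

  H_0: rank C_0 − rank ∂_1 = 6 − 5 = 1, and the invariant factors of ∂_1 are all 1, so H_0 = Z.
  H_1: rank ker ∂_1 − rank ∂_2 = (12 − 5) − 7 = 0, and the invariant factors of ∂_2 are all 1, so H_1 = 0.
  H_2: rank ker ∂_2 − rank ∂_3 = (8 − 7) − 0 = 1, and there is no ∂_3, so H_2 = Z.

As a check, the Euler characteristic is 6 − 12 + 8 = 2, which agrees with 1 − 0 + 1 = 2.
(K is a triangulation of the 2-sphere S^2.)

H_0 = Z,  H_1 = 0,  H_2 = Z.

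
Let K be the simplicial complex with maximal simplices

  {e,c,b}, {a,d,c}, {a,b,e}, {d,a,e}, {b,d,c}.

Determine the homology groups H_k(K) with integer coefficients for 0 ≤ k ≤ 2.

We work with the vertex ordering a < b < c < d < e. The simplices of K, each written with vertices in increasing order, are:

  0-simplices (5): a, b, c, d, e
  1-simplices (10): ab, ac, ad, ae, bc, bd, be, cd, ce, de
  2-simplices (5): abe, acd, ade, bcd, bce

Hence C_0 ≅ Z^5, C_1 ≅ Z^10, C_2 ≅ Z^5.

The boundary map ∂_1: C_1 → C_0 is given by ∂[p,q] = [q] − [p]. For instance
  ∂ac = c − a.
As a 5×10 matrix over Z this has rank 4, with invariant factors (1,1,1,1).

∂_2: C_2 → C_1 maps a triangle to the signed sum of its edges. For instance
  ∂ade = de − ae + ad,
  ∂bce = ce − be + bc.
The 10×5 boundary matrix has rank 5 and Smith normal form diag(1,1,1,1,1).

Now H_k = ker ∂_k / im ∂_{k+1}, so:

  H_0: rank C_0 − rank ∂_1 = 5 − 4 = 1, and the invariant factors of ∂_1 are all 1, so H_0 ≅ Z.
  H_1: rank ker ∂_1 − rank ∂_2 = (10 − 4) − 5 = 1, and the invariant factors of ∂_2 are all 1, so H_1 ≅ Z.
  H_2: rank ker ∂_2 − rank ∂_3 = (5 − 5) − 0 = 0, and there is no ∂_3, so H_2 ≅ 0.

As a check, the Euler characteristic is 5 − 10 + 5 = 0, which agrees with 1 − 1 + 0 = 0.

H_0 ≅ Z,  H_1 ≅ Z,  H_2 = 0.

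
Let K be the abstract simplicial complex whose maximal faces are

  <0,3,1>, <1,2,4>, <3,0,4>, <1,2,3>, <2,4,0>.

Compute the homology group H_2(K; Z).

H_2 ≅ 0.

We work with the vertex ordering 0 < 1 < 2 < 3 < 4. The simplices of K, each written with vertices in increasing order, are:

  0-simplices (5): [0], [1], [2], [3], [4]
  1-simplices (10): [0,1], [0,2], [0,3], [0,4], [1,2], [1,3], [1,4], [2,3], [2,4], [3,4]
  2-simplices (5): [0,1,3], [0,2,4], [0,3,4], [1,2,3], [1,2,4]

so the chain groups are C_0 ≅ Z^5, C_1 ≅ Z^10, C_2 ≅ Z^5.

∂_1: C_1 → C_0 is given by ∂[p,q] = [q] − [p]. For instance
  ∂[0,3] = [3] − [0].
The resulting 5×10 matrix has rank 4, and its Smith normal form has invariant factors (1,1,1,1).

Boundary ∂_2: C_2 → C_1 acts by ∂[p,q,r] = [q,r] − [p,r] + [p,q]. For instance
  ∂[1,2,3] = [2,3] − [1,3] + [1,2],
  ∂[0,1,3] = [1,3] − [0,3] + [0,1].
The 10×5 boundary matrix has rank 5 and Smith normal form diag(1,1,1,1,1).

Computing H_k = (kernel of ∂_k) / (image of ∂_{k+1}):

  H_2: rank ker ∂_2 − rank ∂_3 = (5 − 5) − 0 = 0, and there is no ∂_3, so H_2 = 0.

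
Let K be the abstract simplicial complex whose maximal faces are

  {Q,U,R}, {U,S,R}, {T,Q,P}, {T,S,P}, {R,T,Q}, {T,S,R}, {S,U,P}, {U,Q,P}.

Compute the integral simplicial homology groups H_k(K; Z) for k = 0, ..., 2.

Fix the vertex order P < Q < R < S < T < U and write every simplex with vertices in increasing order. Then dim K = 2 and the simplices of K are:

  0-simplices (6): P, Q, R, S, T, U
  1-simplices (12): PQ, PS, PT, PU, QR, QT, QU, RS, RT, RU, ST, SU
  2-simplices (8): PQT, PQU, PST, PSU, QRT, QRU, RST, RSU

giving chain groups C_0 ≅ Z^6, C_1 ≅ Z^12, C_2 ≅ Z^8.

The boundary map ∂_1: C_1 → C_0 is given by ∂[p,q] = [q] − [p].
This gives a 6×12 integer matrix of rank 5; reducing to Smith normal form yields diagonal entries (1,1,1,1,1).

Boundary ∂_2: C_2 → C_1 maps a triangle to the signed sum of its edges. For instance
  ∂QRT = RT − QT + QR,
  ∂PSU = SU − PU + PS.
As a 12×8 matrix over Z this has rank 7, with invariant factors (1,1,1,1,1,1,1).

Reading off H_k = ker ∂_k / im ∂_{k+1}:

  H_0: rank C_0 − rank ∂_1 = 6 − 5 = 1, and the invariant factors of ∂_1 are all 1, so H_0 = Z.
  H_1: rank ker ∂_1 − rank ∂_2 = (12 − 5) − 7 = 0, and the invariant factors of ∂_2 are all 1, so H_1 = 0.
  H_2: rank ker ∂_2 − rank ∂_3 = (8 − 7) − 0 = 1, and there is no ∂_3, so H_2 = Z.

As a check, the Euler characteristic is 6 − 12 + 8 = 2, which agrees with 1 − 0 + 1 = 2.

H_0 ≅ Z,  H_1 = 0,  H_2 ≅ Z.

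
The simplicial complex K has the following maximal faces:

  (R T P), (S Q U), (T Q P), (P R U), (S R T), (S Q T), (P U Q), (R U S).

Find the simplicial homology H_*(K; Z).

Order the vertices as P < Q < R < S < T < U. Listing each simplex with vertices in this order, K has dimension 2 with simplices:

  0-simplices (6): P, Q, R, S, T, U
  1-simplices (12): PQ, PR, PT, PU, QS, QT, QU, RS, RT, RU, ST, SU
  2-simplices (8): PQT, PQU, PRT, PRU, QST, QSU, RST, RSU

Hence C_0 ≅ Z^6, C_1 ≅ Z^12, C_2 ≅ Z^8.

Boundary ∂_1: C_1 → C_0 is given by ∂[p,q] = [q] − [p]. For instance
  ∂RU = U − R.
As a 6×12 matrix over Z this has rank 5, with invariant factors (1,1,1,1,1).

The boundary map ∂_2: C_2 → C_1 maps a triangle to the signed sum of its edges. For instance
  ∂PQT = QT − PT + PQ,
  ∂QST = ST − QT + QS.
The resulting 12×8 matrix has rank 7, and its Smith normal form has invariant factors (1,1,1,1,1,1,1).

From H_k ≅ ker(∂_k) / im(∂_{k+1}) we obtain:

  H_0: rank C_0 − rank ∂_1 = 6 − 5 = 1, and the invariant factors of ∂_1 are all 1, so H_0 = Z.
  H_1: rank ker ∂_1 − rank ∂_2 = (12 − 5) − 7 = 0, and the invariant factors of ∂_2 are all 1, so H_1 = 0.
  H_2: rank ker ∂_2 − rank ∂_3 = (8 − 7) − 0 = 1, and there is no ∂_3, so H_2 = Z.

(K is a triangulation of the 2-sphere S^2.)

H_0 = Z,  H_1 = 0,  H_2 = Z.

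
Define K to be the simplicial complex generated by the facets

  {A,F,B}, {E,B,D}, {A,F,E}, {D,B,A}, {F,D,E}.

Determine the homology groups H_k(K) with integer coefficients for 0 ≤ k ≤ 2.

K has 5 vertices, 10 edges, 5 triangles.
rank ∂_0 = 0, rank ∂_1 = 4 ⇒ b_0 = 5 − 0 − 4 = 1; all invariant factors of ∂_1 are 1 so no torsion. So H_0 = Z.
rank ∂_1 = 4, rank ∂_2 = 5 ⇒ b_1 = 10 − 4 − 5 = 1; all invariant factors of ∂_2 are 1 so no torsion. So H_1 = Z.
rank ∂_2 = 5, rank ∂_3 = 0 ⇒ b_2 = 5 − 5 − 0 = 0. So H_2 = 0.

H_0 ≅ Z,  H_1 ≅ Z,  H_2 = 0.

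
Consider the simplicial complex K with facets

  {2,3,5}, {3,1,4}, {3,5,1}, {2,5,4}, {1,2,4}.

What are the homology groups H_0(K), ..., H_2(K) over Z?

We work with the vertex ordering 1 < 2 < 3 < 4 < 5. The simplices of K, each written with vertices in increasing order, are:

  0-simplices (5): [1], [2], [3], [4], [5]
  1-simplices (10): [1,2], [1,3], [1,4], [1,5], [2,3], [2,4], [2,5], [3,4], [3,5], [4,5]
  2-simplices (5): [1,2,4], [1,3,4], [1,3,5], [2,3,5], [2,4,5]

Hence C_0 ≅ Z^5, C_1 ≅ Z^10, C_2 ≅ Z^5.

The boundary map ∂_1: C_1 → C_0 sends each edge [p,q] (with p < q) to q − p. For instance
  ∂[3,5] = [5] − [3].
As a 5×10 matrix over Z this has rank 4, with invariant factors (1,1,1,1).

Boundary ∂_2: C_2 → C_1 acts by ∂[p,q,r] = [q,r] − [p,r] + [p,q]. For instance
  ∂[2,4,5] = [4,5] − [2,5] + [2,4],
  ∂[1,2,4] = [2,4] − [1,4] + [1,2].
The resulting 10×5 matrix has rank 5, and its Smith normal form has invariant factors (1,1,1,1,1).

From H_k ≅ ker(∂_k) / im(∂_{k+1}) we obtain:

  H_0: rank C_0 − rank ∂_1 = 5 − 4 = 1, and the invariant factors of ∂_1 are all 1, so H_0 ≅ Z.
  H_1: rank ker ∂_1 − rank ∂_2 = (10 − 4) − 5 = 1, and the invariant factors of ∂_2 are all 1, so H_1 ≅ Z.
  H_2: rank ker ∂_2 − rank ∂_3 = (5 − 5) − 0 = 0, and there is no ∂_3, so H_2 ≅ 0.

H_0 = Z,  H_1 = Z,  H_2 = 0.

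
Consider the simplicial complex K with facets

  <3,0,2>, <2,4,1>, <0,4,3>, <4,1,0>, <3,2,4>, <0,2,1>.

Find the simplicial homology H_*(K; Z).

We work with the vertex ordering 0 < 1 < 2 < 3 < 4. The simplices of K, each written with vertices in increasing order, are:

  0-simplices (5): [0], [1], [2], [3], [4]
  1-simplices (9): [0,1], [0,2], [0,3], [0,4], [1,2], [1,4], [2,3], [2,4], [3,4]
  2-simplices (6): [0,1,2], [0,1,4], [0,2,3], [0,3,4], [1,2,4], [2,3,4]

so the chain groups are C_0 ≅ Z^5, C_1 ≅ Z^9, C_2 ≅ Z^6.

The boundary map ∂_1: C_1 → C_0 is given by ∂[p,q] = [q] − [p]. For instance
  ∂[0,2] = [2] − [0].
As a 5×9 matrix over Z this has rank 4, with invariant factors (1,1,1,1).

∂_2: C_2 → C_1 sends each 2-simplex [p,q,r] to [q,r] − [p,r] + [p,q]. For instance
  ∂[2,3,4] = [3,4] − [2,4] + [2,3],
  ∂[1,2,4] = [2,4] − [1,4] + [1,2].
The 9×6 boundary matrix has rank 5 and Smith normal form diag(1,1,1,1,1).

Reading off H_k = ker ∂_k / im ∂_{k+1}:

  H_0: rank C_0 − rank ∂_1 = 5 − 4 = 1, and the invariant factors of ∂_1 are all 1, so H_0 ≅ Z.
  H_1: rank ker ∂_1 − rank ∂_2 = (9 − 4) − 5 = 0, and the invariant factors of ∂_2 are all 1, so H_1 ≅ 0.
  H_2: rank ker ∂_2 − rank ∂_3 = (6 − 5) − 0 = 1, and there is no ∂_3, so H_2 ≅ Z.

As a check, the Euler characteristic is 5 − 9 + 6 = 2, which agrees with 1 − 0 + 1 = 2.
(K is a triangulation of the 2-sphere S^2.)

H_0 = Z,  H_1 = 0,  H_2 = Z.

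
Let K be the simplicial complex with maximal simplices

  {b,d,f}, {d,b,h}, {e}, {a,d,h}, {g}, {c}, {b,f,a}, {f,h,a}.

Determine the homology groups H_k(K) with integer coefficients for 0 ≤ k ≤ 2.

Order the vertices as a < b < c < d < e < f < g < h. Listing each simplex with vertices in this order, K has dimension 2 with simplices:

  0-simplices (8): a, b, c, d, e, f, g, h
  1-simplices (10): ab, ad, af, ah, bd, bf, bh, df, dh, fh
  2-simplices (5): abf, adh, afh, bdf, bdh

Hence C_0 ≅ Z^8, C_1 ≅ Z^10, C_2 ≅ Z^5.

∂_1: C_1 → C_0 maps an edge to its endpoints' difference, ∂[p,q] = q − p.
This gives a 8×10 integer matrix of rank 4; reducing to Smith normal form yields diagonal entries (1,1,1,1).

Boundary ∂_2: C_2 → C_1 acts by ∂[p,q,r] = [q,r] − [p,r] + [p,q]. For instance
  ∂bdf = df − bf + bd,
  ∂adh = dh − ah + ad.
This gives a 10×5 integer matrix of rank 5; reducing to Smith normal form yields diagonal entries (1,1,1,1,1).

Reading off H_k = ker ∂_k / im ∂_{k+1}:

  H_0: rank C_0 − rank ∂_1 = 8 − 4 = 4, and the invariant factors of ∂_1 are all 1, so H_0 = Z^4.
  H_1: rank ker ∂_1 − rank ∂_2 = (10 − 4) − 5 = 1, and the invariant factors of ∂_2 are all 1, so H_1 = Z.
  H_2: rank ker ∂_2 − rank ∂_3 = (5 − 5) − 0 = 0, and there is no ∂_3, so H_2 = 0.

As a check, the Euler characteristic is 8 − 10 + 5 = 3, which agrees with 4 − 1 + 0 = 3.
(K is a triangulation of the disjoint union of a set of 3 points and the Möbius band.)

H_0 ≅ Z^4,  H_1 ≅ Z,  H_2 = 0.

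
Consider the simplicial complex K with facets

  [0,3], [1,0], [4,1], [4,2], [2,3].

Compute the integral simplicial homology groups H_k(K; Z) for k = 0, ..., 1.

H_0 ≅ Z,  H_1 ≅ Z.

Fix the vertex order 0 < 1 < 2 < 3 < 4 and write every simplex with vertices in increasing order. Then dim K = 1 and the simplices of K are:

  0-simplices (5): [0], [1], [2], [3], [4]
  1-simplices (5): [0,1], [0,3], [1,4], [2,3], [2,4]

giving chain groups C_0 ≅ Z^5, C_1 ≅ Z^5.

The boundary map ∂_1: C_1 → C_0 maps an edge to its endpoints' difference, ∂[p,q] = q − p. For instance
  ∂[2,4] = [4] − [2].
As a 5×5 matrix over Z this has rank 4, with invariant factors (1,1,1,1).

Reading off H_k = ker ∂_k / im ∂_{k+1}:

  H_0: rank C_0 − rank ∂_1 = 5 − 4 = 1, and the invariant factors of ∂_1 are all 1, so H_0 = Z.
  H_1: rank ker ∂_1 − rank ∂_2 = (5 − 4) − 0 = 1, and there is no ∂_2, so H_1 = Z.

As a check, the Euler characteristic is 5 − 5 = 0, which agrees with 1 − 1 = 0.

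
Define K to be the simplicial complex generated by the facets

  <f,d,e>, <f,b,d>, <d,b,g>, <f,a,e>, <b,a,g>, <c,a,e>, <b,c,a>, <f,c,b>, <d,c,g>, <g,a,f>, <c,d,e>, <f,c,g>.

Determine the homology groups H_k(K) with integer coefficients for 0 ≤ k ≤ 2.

H_0 = Z,  H_1 = Z/2,  H_2 = 0.

We work with the vertex ordering a < b < c < d < e < f < g. The simplices of K, each written with vertices in increasing order, are:

  0-simplices (7): a, b, c, d, e, f, g
  1-simplices (18): ab, ac, ae, af, ag, bc, bd, bf, bg, cd, ce, cf, cg, de, df, dg, ef, fg
  2-simplices (12): abc, abg, ace, aef, afg, bcf, bdf, bdg, cde, cdg, cfg, def

Hence C_0 ≅ Z^7, C_1 ≅ Z^18, C_2 ≅ Z^12.

∂_1: C_1 → C_0 maps an edge to its endpoints' difference, ∂[p,q] = q − p. For instance
  ∂bd = d − b.
This gives a 7×18 integer matrix of rank 6; reducing to Smith normal form yields diagonal entries (1,1,1,1,1,1).

Boundary ∂_2: C_2 → C_1 acts by ∂[p,q,r] = [q,r] − [p,r] + [p,q]. For instance
  ∂bdg = dg − bg + bd,
  ∂cde = de − ce + cd.
This gives a 18×12 integer matrix of rank 12; reducing to Smith normal form yields diagonal entries (1,1,1,1,1,1,1,1,1,1,1,2).

From H_k ≅ ker(∂_k) / im(∂_{k+1}) we obtain:

  H_0: rank C_0 − rank ∂_1 = 7 − 6 = 1, and the invariant factors of ∂_1 are all 1, so H_0 ≅ Z.
  H_1: rank ker ∂_1 − rank ∂_2 = (18 − 6) − 12 = 0, and ∂_2 has invariant factor 2 > 1, so H_1 ≅ Z/2.
  H_2: rank ker ∂_2 − rank ∂_3 = (12 − 12) − 0 = 0, and there is no ∂_3, so H_2 ≅ 0.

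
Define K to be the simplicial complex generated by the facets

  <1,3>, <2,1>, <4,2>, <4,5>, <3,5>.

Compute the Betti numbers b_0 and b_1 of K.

Order the vertices as 1 < 2 < 3 < 4 < 5. Listing each simplex with vertices in this order, K has dimension 1 with simplices:

  0-simplices (5): [1], [2], [3], [4], [5]
  1-simplices (5): [1,2], [1,3], [2,4], [3,5], [4,5]

so the chain groups are C_0 ≅ Z^5, C_1 ≅ Z^5.

Boundary ∂_1: C_1 → C_0 sends each edge [p,q] (with p < q) to q − p.
As a 5×5 matrix over Z this has rank 4, with invariant factors (1,1,1,1).

Reading off H_k = ker ∂_k / im ∂_{k+1}:

  H_0: rank C_0 − rank ∂_1 = 5 − 4 = 1, and the invariant factors of ∂_1 are all 1, so H_0 = Z.
  H_1: rank ker ∂_1 − rank ∂_2 = (5 − 4) − 0 = 1, and there is no ∂_2, so H_1 = Z.

As a check, the Euler characteristic is 5 − 5 = 0, which agrees with 1 − 1 = 0.

Hence the Betti numbers are b_0 = 1, b_1 = 1.

b_0 = 1, b_1 = 1.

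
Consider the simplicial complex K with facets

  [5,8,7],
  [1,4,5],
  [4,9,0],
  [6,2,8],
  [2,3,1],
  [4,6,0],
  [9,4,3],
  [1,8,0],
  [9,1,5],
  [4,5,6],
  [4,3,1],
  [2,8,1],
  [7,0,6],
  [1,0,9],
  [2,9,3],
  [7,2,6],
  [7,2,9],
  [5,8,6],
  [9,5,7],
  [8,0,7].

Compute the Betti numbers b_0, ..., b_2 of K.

Order the vertices as 0 < 1 < 2 < 3 < 4 < 5 < 6 < 7 < 8 < 9. Listing each simplex with vertices in this order, K has dimension 2 with simplices:

  0-simplices (10): [0], [1], [2], [3], [4], [5], [6], [7], [8], [9]
  1-simplices (30): (30 of them)
  2-simplices (20): (20 of them)

Hence C_0 ≅ Z^10, C_1 ≅ Z^30, C_2 ≅ Z^20.

Boundary ∂_1: C_1 → C_0 sends each edge [p,q] (with p < q) to q − p.
The 10×30 boundary matrix has rank 9 and Smith normal form diag(1,1,1,1,1,1,1,1,1).

Boundary ∂_2: C_2 → C_1 maps a triangle to the signed sum of its edges. For instance
  ∂[5,7,9] = [7,9] − [5,9] + [5,7],
  ∂[2,3,9] = [3,9] − [2,9] + [2,3].
As a 30×20 matrix over Z this has rank 20, with invariant factors (1,1,1,1,1,1,1,1,1,1,1,1,1,1,1,1,1,1,1,2).

Now H_k = ker ∂_k / im ∂_{k+1}, so:

  H_0: rank C_0 − rank ∂_1 = 10 − 9 = 1, and the invariant factors of ∂_1 are all 1, so H_0 = Z.
  H_1: rank ker ∂_1 − rank ∂_2 = (30 − 9) − 20 = 1, and ∂_2 has invariant factor 2 > 1, so H_1 = Z ⊕ Z_2.
  H_2: rank ker ∂_2 − rank ∂_3 = (20 − 20) − 0 = 0, and there is no ∂_3, so H_2 = 0.

(K is a triangulation of the Klein bottle.)

Hence the Betti numbers are b_0 = 1, b_1 = 1, b_2 = 0.

b_0 = 1, b_1 = 1, b_2 = 0.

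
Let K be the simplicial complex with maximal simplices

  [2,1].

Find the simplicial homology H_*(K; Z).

K has 2 vertices, 1 edge.
rank ∂_0 = 0, rank ∂_1 = 1 ⇒ b_0 = 2 − 0 − 1 = 1; all invariant factors of ∂_1 are 1 so no torsion. So H_0 ≅ Z.
rank ∂_1 = 1, rank ∂_2 = 0 ⇒ b_1 = 1 − 1 − 0 = 0. So H_1 ≅ 0.

H_0 = Z,  H_1 = 0.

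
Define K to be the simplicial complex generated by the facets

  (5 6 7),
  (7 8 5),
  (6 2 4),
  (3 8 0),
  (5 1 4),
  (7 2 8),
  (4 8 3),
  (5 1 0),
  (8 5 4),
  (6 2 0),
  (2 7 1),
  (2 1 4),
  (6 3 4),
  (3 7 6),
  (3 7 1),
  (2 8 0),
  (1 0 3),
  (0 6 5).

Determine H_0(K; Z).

We work with the vertex ordering 0 < 1 < 2 < 3 < 4 < 5 < 6 < 7 < 8. The simplices of K, each written with vertices in increasing order, are:

  0-simplices (9): [0], [1], [2], [3], [4], [5], [6], [7], [8]
  1-simplices (27): (27 of them)
  2-simplices (18): [0,1,3], [0,1,5], [0,2,6], [0,2,8], [0,3,8], [0,5,6], [1,2,4], [1,2,7], [1,3,7], [1,4,5], [2,4,6], [2,7,8], [3,4,6], [3,4,8], [3,6,7], [4,5,8], [5,6,7], [5,7,8]

giving chain groups C_0 ≅ Z^9, C_1 ≅ Z^27, C_2 ≅ Z^18.

∂_1: C_1 → C_0 maps an edge to its endpoints' difference, ∂[p,q] = q − p.
The resulting 9×27 matrix has rank 8, and its Smith normal form has invariant factors (1,1,1,1,1,1,1,1).

Boundary ∂_2: C_2 → C_1 acts by ∂[p,q,r] = [q,r] − [p,r] + [p,q]. For instance
  ∂[2,7,8] = [7,8] − [2,8] + [2,7],
  ∂[3,4,8] = [4,8] − [3,8] + [3,4].
The 27×18 boundary matrix has rank 17 and Smith normal form diag(1,1,1,1,1,1,1,1,1,1,1,1,1,1,1,1,1).

From H_k ≅ ker(∂_k) / im(∂_{k+1}) we obtain:

  H_0: rank C_0 − rank ∂_1 = 9 − 8 = 1, and the invariant factors of ∂_1 are all 1, so H_0 ≅ Z.

(K is a triangulation of the torus T^2.)

H_0 ≅ Z.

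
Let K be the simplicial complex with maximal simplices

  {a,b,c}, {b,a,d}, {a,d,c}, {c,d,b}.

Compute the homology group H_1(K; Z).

Take the total order a < b < c < d on the vertex set. Then K (dimension 2) consists of the simplices:

  0-simplices (4): a, b, c, d
  1-simplices (6): ab, ac, ad, bc, bd, cd
  2-simplices (4): abc, abd, acd, bcd

giving chain groups C_0 ≅ Z^4, C_1 ≅ Z^6, C_2 ≅ Z^4.

Boundary ∂_1: C_1 → C_0 sends each edge [p,q] (with p < q) to q − p. For instance
  ∂ac = c − a.
As a 4×6 matrix over Z this has rank 3, with invariant factors (1,1,1).

The boundary map ∂_2: C_2 → C_1 acts by ∂[p,q,r] = [q,r] − [p,r] + [p,q]. For instance
  ∂abd = bd − ad + ab,
  ∂bcd = cd − bd + bc.
This gives a 6×4 integer matrix of rank 3; reducing to Smith normal form yields diagonal entries (1,1,1).

Computing H_k = (kernel of ∂_k) / (image of ∂_{k+1}):

  H_1: rank ker ∂_1 − rank ∂_2 = (6 − 3) − 3 = 0, and the invariant factors of ∂_2 are all 1, so H_1 ≅ 0.

H_1 = 0.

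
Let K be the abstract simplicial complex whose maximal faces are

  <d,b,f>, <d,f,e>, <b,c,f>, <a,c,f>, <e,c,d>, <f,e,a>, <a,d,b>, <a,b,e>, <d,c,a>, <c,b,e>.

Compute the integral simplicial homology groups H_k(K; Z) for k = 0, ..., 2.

H_0 = Z,  H_1 = Z/2,  H_2 = 0.

K has 6 vertices, 15 edges, 10 triangles.
rank ∂_0 = 0, rank ∂_1 = 5 ⇒ b_0 = 6 − 0 − 5 = 1; all invariant factors of ∂_1 are 1 so no torsion. So H_0 = Z.
rank ∂_1 = 5, rank ∂_2 = 10 ⇒ b_1 = 15 − 5 − 10 = 0; ∂_2 has invariant factor(s) [2] giving torsion. So H_1 = Z/2.
rank ∂_2 = 10, rank ∂_3 = 0 ⇒ b_2 = 10 − 10 − 0 = 0. So H_2 = 0.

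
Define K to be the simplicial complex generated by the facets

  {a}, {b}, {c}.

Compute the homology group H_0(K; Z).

H_0 = Z^3.

Fix the vertex order a < b < c and write every simplex with vertices in increasing order. Then dim K = 0 and the simplices of K are:

  0-simplices (3): a, b, c

giving chain groups C_0 ≅ Z^3.

Computing H_k = (kernel of ∂_k) / (image of ∂_{k+1}):

  H_0: rank C_0 − rank ∂_1 = 3 − 0 = 3, and there is no ∂_1, so H_0 ≅ Z^3.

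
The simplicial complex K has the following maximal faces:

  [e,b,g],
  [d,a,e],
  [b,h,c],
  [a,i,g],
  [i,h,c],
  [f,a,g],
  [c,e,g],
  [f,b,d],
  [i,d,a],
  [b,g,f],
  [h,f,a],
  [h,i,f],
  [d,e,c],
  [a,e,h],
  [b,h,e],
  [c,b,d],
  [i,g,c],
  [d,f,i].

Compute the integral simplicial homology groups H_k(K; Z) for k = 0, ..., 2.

H_0 = Z,  H_1 = Z ⊕ Z/2,  H_2 = 0.

Take the total order a < b < c < d < e < f < g < h < i on the vertex set. Then K (dimension 2) consists of the simplices:

  0-simplices (9): a, b, c, d, e, f, g, h, i
  1-simplices (27): ad, ae, af, ag, ah, ai, bc, bd, be, bf, bg, bh, cd, ce, cg, ch, ci, de, df, di, eg, eh, fg, fh, fi, gi, hi
  2-simplices (18): ade, adi, aeh, afg, afh, agi, bcd, bch, bdf, beg, beh, bfg, cde, ceg, cgi, chi, dfi, fhi

so the chain groups are C_0 ≅ Z^9, C_1 ≅ Z^27, C_2 ≅ Z^18.

∂_1: C_1 → C_0 maps an edge to its endpoints' difference, ∂[p,q] = q − p.
As a 9×27 matrix over Z this has rank 8, with invariant factors (1,1,1,1,1,1,1,1).

∂_2: C_2 → C_1 maps a triangle to the signed sum of its edges. For instance
  ∂afh = fh − ah + af,
  ∂bch = ch − bh + bc.
The 27×18 boundary matrix has rank 18 and Smith normal form diag(1,1,1,1,1,1,1,1,1,1,1,1,1,1,1,1,1,2).

From H_k ≅ ker(∂_k) / im(∂_{k+1}) we obtain:

  H_0: rank C_0 − rank ∂_1 = 9 − 8 = 1, and the invariant factors of ∂_1 are all 1, so H_0 = Z.
  H_1: rank ker ∂_1 − rank ∂_2 = (27 − 8) − 18 = 1, and ∂_2 has invariant factor 2 > 1, so H_1 = Z ⊕ Z/2.
  H_2: rank ker ∂_2 − rank ∂_3 = (18 − 18) − 0 = 0, and there is no ∂_3, so H_2 = 0.

As a check, the Euler characteristic is 9 − 27 + 18 = 0, which agrees with 1 − 1 + 0 = 0.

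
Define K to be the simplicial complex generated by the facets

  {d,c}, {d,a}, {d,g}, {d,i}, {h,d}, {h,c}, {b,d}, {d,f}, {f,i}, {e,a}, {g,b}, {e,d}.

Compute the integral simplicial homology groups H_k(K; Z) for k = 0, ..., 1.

Fix the vertex order a < b < c < d < e < f < g < h < i and write every simplex with vertices in increasing order. Then dim K = 1 and the simplices of K are:

  0-simplices (9): a, b, c, d, e, f, g, h, i
  1-simplices (12): ad, ae, bd, bg, cd, ch, de, df, dg, dh, di, fi

so the chain groups are C_0 ≅ Z^9, C_1 ≅ Z^12.

The boundary map ∂_1: C_1 → C_0 sends each edge [p,q] (with p < q) to q − p.
The 9×12 boundary matrix has rank 8 and Smith normal form diag(1,1,1,1,1,1,1,1).

Computing H_k = (kernel of ∂_k) / (image of ∂_{k+1}):

  H_0: rank C_0 − rank ∂_1 = 9 − 8 = 1, and the invariant factors of ∂_1 are all 1, so H_0 = Z.
  H_1: rank ker ∂_1 − rank ∂_2 = (12 − 8) − 0 = 4, and there is no ∂_2, so H_1 = Z^4.

As a check, the Euler characteristic is 9 − 12 = -3, which agrees with 1 − 4 = -3.

H_0 = Z,  H_1 = Z^4.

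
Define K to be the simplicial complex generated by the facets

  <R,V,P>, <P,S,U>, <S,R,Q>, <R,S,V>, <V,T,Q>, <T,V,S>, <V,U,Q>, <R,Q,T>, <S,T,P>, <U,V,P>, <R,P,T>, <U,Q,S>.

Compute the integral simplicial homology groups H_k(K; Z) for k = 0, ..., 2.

H_0 = Z,  H_1 = Z/2,  H_2 = 0.

Take the total order P < Q < R < S < T < U < V on the vertex set. Then K (dimension 2) consists of the simplices:

  0-simplices (7): P, Q, R, S, T, U, V
  1-simplices (18): PR, PS, PT, PU, PV, QR, QS, QT, QU, QV, RS, RT, RV, ST, SU, SV, TV, UV
  2-simplices (12): PRT, PRV, PST, PSU, PUV, QRS, QRT, QSU, QTV, QUV, RSV, STV

giving chain groups C_0 ≅ Z^7, C_1 ≅ Z^18, C_2 ≅ Z^12.

The boundary map ∂_1: C_1 → C_0 is given by ∂[p,q] = [q] − [p]. For instance
  ∂TV = V − T.
As a 7×18 matrix over Z this has rank 6, with invariant factors (1,1,1,1,1,1).

Boundary ∂_2: C_2 → C_1 acts by ∂[p,q,r] = [q,r] − [p,r] + [p,q]. For instance
  ∂PUV = UV − PV + PU,
  ∂QTV = TV − QV + QT.
As a 18×12 matrix over Z this has rank 12, with invariant factors (1,1,1,1,1,1,1,1,1,1,1,2).

Computing H_k = (kernel of ∂_k) / (image of ∂_{k+1}):

  H_0: rank C_0 − rank ∂_1 = 7 − 6 = 1, and the invariant factors of ∂_1 are all 1, so H_0 = Z.
  H_1: rank ker ∂_1 − rank ∂_2 = (18 − 6) − 12 = 0, and ∂_2 has invariant factor 2 > 1, so H_1 = Z/2.
  H_2: rank ker ∂_2 − rank ∂_3 = (12 − 12) − 0 = 0, and there is no ∂_3, so H_2 = 0.

(K is a triangulation of the real projective plane RP^2.)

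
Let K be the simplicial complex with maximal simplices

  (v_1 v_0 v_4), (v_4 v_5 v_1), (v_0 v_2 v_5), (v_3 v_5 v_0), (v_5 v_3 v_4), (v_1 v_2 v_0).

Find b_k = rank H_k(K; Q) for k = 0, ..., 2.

Take the total order v_0 < v_1 < v_2 < v_3 < v_4 < v_5 on the vertex set. Then K (dimension 2) consists of the simplices:

  0-simplices (6): [v_0], [v_1], [v_2], [v_3], [v_4], [v_5]
  1-simplices (12): [v_0,v_1], [v_0,v_2], [v_0,v_3], [v_0,v_4], [v_0,v_5], [v_1,v_2], [v_1,v_4], [v_1,v_5], [v_2,v_5], [v_3,v_4], [v_3,v_5], [v_4,v_5]
  2-simplices (6): [v_0,v_1,v_2], [v_0,v_1,v_4], [v_0,v_2,v_5], [v_0,v_3,v_5], [v_1,v_4,v_5], [v_3,v_4,v_5]

Hence C_0 ≅ Z^6, C_1 ≅ Z^12, C_2 ≅ Z^6.

The boundary map ∂_1: C_1 → C_0 sends each edge [p,q] (with p < q) to q − p. For instance
  ∂[v_0,v_5] = [v_5] − [v_0].
The resulting 6×12 matrix has rank 5, and its Smith normal form has invariant factors (1,1,1,1,1).

The boundary map ∂_2: C_2 → C_1 maps a triangle to the signed sum of its edges. For instance
  ∂[v_3,v_4,v_5] = [v_4,v_5] − [v_3,v_5] + [v_3,v_4],
  ∂[v_0,v_2,v_5] = [v_2,v_5] − [v_0,v_5] + [v_0,v_2].
The resulting 12×6 matrix has rank 6, and its Smith normal form has invariant factors (1,1,1,1,1,1).

Now H_k = ker ∂_k / im ∂_{k+1}, so:

  H_0: rank C_0 − rank ∂_1 = 6 − 5 = 1, and the invariant factors of ∂_1 are all 1, so H_0 ≅ Z.
  H_1: rank ker ∂_1 − rank ∂_2 = (12 − 5) − 6 = 1, and the invariant factors of ∂_2 are all 1, so H_1 ≅ Z.
  H_2: rank ker ∂_2 − rank ∂_3 = (6 − 6) − 0 = 0, and there is no ∂_3, so H_2 ≅ 0.

Hence the Betti numbers are b_0 = 1, b_1 = 1, b_2 = 0.

b_0 = 1, b_1 = 1, b_2 = 0.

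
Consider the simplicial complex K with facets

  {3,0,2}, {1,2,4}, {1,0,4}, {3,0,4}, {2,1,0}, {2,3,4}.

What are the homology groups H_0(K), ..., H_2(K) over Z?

H_0 ≅ Z,  H_1 = 0,  H_2 ≅ Z.

Order the vertices as 0 < 1 < 2 < 3 < 4. Listing each simplex with vertices in this order, K has dimension 2 with simplices:

  0-simplices (5): [0], [1], [2], [3], [4]
  1-simplices (9): [0,1], [0,2], [0,3], [0,4], [1,2], [1,4], [2,3], [2,4], [3,4]
  2-simplices (6): [0,1,2], [0,1,4], [0,2,3], [0,3,4], [1,2,4], [2,3,4]

so the chain groups are C_0 ≅ Z^5, C_1 ≅ Z^9, C_2 ≅ Z^6.

The boundary map ∂_1: C_1 → C_0 sends each edge [p,q] (with p < q) to q − p.
As a 5×9 matrix over Z this has rank 4, with invariant factors (1,1,1,1).

The boundary map ∂_2: C_2 → C_1 acts by ∂[p,q,r] = [q,r] − [p,r] + [p,q]. For instance
  ∂[2,3,4] = [3,4] − [2,4] + [2,3],
  ∂[0,2,3] = [2,3] − [0,3] + [0,2].
This gives a 9×6 integer matrix of rank 5; reducing to Smith normal form yields diagonal entries (1,1,1,1,1).

Computing H_k = (kernel of ∂_k) / (image of ∂_{k+1}):

  H_0: rank C_0 − rank ∂_1 = 5 − 4 = 1, and the invariant factors of ∂_1 are all 1, so H_0 ≅ Z.
  H_1: rank ker ∂_1 − rank ∂_2 = (9 − 4) − 5 = 0, and the invariant factors of ∂_2 are all 1, so H_1 ≅ 0.
  H_2: rank ker ∂_2 − rank ∂_3 = (6 − 5) − 0 = 1, and there is no ∂_3, so H_2 ≅ Z.

(K is a triangulation of the 2-sphere S^2.)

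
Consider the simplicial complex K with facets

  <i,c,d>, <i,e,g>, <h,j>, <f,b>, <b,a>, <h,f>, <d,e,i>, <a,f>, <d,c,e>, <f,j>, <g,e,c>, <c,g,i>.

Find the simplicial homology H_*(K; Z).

H_0 ≅ Z^2,  H_1 ≅ Z^2,  H_2 ≅ Z.

We work with the vertex ordering a < b < c < d < e < f < g < h < i < j. The simplices of K, each written with vertices in increasing order, are:

  0-simplices (10): a, b, c, d, e, f, g, h, i, j
  1-simplices (15): ab, af, bf, cd, ce, cg, ci, de, di, eg, ei, fh, fj, gi, hj
  2-simplices (6): cde, cdi, ceg, cgi, dei, egi

giving chain groups C_0 ≅ Z^10, C_1 ≅ Z^15, C_2 ≅ Z^6.

Boundary ∂_1: C_1 → C_0 maps an edge to its endpoints' difference, ∂[p,q] = q − p.
The 10×15 boundary matrix has rank 8 and Smith normal form diag(1,1,1,1,1,1,1,1).

The boundary map ∂_2: C_2 → C_1 maps a triangle to the signed sum of its edges. For instance
  ∂ceg = eg − cg + ce,
  ∂cgi = gi − ci + cg.
This gives a 15×6 integer matrix of rank 5; reducing to Smith normal form yields diagonal entries (1,1,1,1,1).

From H_k ≅ ker(∂_k) / im(∂_{k+1}) we obtain:

  H_0: rank C_0 − rank ∂_1 = 10 − 8 = 2, and the invariant factors of ∂_1 are all 1, so H_0 = Z^2.
  H_1: rank ker ∂_1 − rank ∂_2 = (15 − 8) − 5 = 2, and the invariant factors of ∂_2 are all 1, so H_1 = Z^2.
  H_2: rank ker ∂_2 − rank ∂_3 = (6 − 5) − 0 = 1, and there is no ∂_3, so H_2 = Z.

(K is a triangulation of the disjoint union of the 2-sphere S^2 and a wedge of 2 circles.)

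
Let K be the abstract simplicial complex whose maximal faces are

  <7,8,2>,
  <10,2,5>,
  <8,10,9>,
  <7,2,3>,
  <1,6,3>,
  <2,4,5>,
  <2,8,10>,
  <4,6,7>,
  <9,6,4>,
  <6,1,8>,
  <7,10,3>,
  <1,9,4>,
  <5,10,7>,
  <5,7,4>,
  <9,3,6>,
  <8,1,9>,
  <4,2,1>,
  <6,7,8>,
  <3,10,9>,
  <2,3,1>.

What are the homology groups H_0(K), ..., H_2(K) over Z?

Take the total order 1 < 2 < 3 < 4 < 5 < 6 < 7 < 8 < 9 < 10 on the vertex set. Then K (dimension 2) consists of the simplices:

  0-simplices (10): [1], [2], [3], [4], [5], [6], [7], [8], [9], [10]
  1-simplices (30): (30 of them)
  2-simplices (20): (20 of them)

so the chain groups are C_0 ≅ Z^10, C_1 ≅ Z^30, C_2 ≅ Z^20.

∂_1: C_1 → C_0 sends each edge [p,q] (with p < q) to q − p. For instance
  ∂[1,9] = [9] − [1].
The resulting 10×30 matrix has rank 9, and its Smith normal form has invariant factors (1,1,1,1,1,1,1,1,1).

The boundary map ∂_2: C_2 → C_1 acts by ∂[p,q,r] = [q,r] − [p,r] + [p,q]. For instance
  ∂[1,4,9] = [4,9] − [1,9] + [1,4],
  ∂[5,7,10] = [7,10] − [5,10] + [5,7].
This gives a 30×20 integer matrix of rank 20; reducing to Smith normal form yields diagonal entries (1,1,1,1,1,1,1,1,1,1,1,1,1,1,1,1,1,1,1,2).

Now H_k = ker ∂_k / im ∂_{k+1}, so:

  H_0: rank C_0 − rank ∂_1 = 10 − 9 = 1, and the invariant factors of ∂_1 are all 1, so H_0 = Z.
  H_1: rank ker ∂_1 − rank ∂_2 = (30 − 9) − 20 = 1, and ∂_2 has invariant factor 2 > 1, so H_1 = Z ⊕ Z/2Z.
  H_2: rank ker ∂_2 − rank ∂_3 = (20 − 20) − 0 = 0, and there is no ∂_3, so H_2 = 0.

H_0 = Z,  H_1 = Z ⊕ Z/2Z,  H_2 = 0.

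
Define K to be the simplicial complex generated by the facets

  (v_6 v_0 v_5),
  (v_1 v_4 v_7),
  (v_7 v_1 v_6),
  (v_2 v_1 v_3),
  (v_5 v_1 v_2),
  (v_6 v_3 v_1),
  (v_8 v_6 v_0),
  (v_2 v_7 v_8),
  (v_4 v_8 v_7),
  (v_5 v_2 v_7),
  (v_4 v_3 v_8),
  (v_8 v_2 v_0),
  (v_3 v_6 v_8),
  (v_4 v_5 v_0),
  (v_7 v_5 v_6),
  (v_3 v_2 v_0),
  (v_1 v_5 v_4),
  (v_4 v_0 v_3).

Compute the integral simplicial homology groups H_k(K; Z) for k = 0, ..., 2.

H_0 ≅ Z,  H_1 ≅ Z ⊕ Z/2Z,  H_2 = 0.

Take the total order v_0 < v_1 < v_2 < v_3 < v_4 < v_5 < v_6 < v_7 < v_8 on the vertex set. Then K (dimension 2) consists of the simplices:

  0-simplices (9): [v_0], [v_1], [v_2], [v_3], [v_4], [v_5], [v_6], [v_7], [v_8]
  1-simplices (27): (27 of them)
  2-simplices (18): (18 of them)

giving chain groups C_0 ≅ Z^9, C_1 ≅ Z^27, C_2 ≅ Z^18.

Boundary ∂_1: C_1 → C_0 sends each edge [p,q] (with p < q) to q − p. For instance
  ∂[v_1,v_7] = [v_7] − [v_1].
This gives a 9×27 integer matrix of rank 8; reducing to Smith normal form yields diagonal entries (1,1,1,1,1,1,1,1).

∂_2: C_2 → C_1 sends each 2-simplex [p,q,r] to [q,r] − [p,r] + [p,q]. For instance
  ∂[v_1,v_6,v_7] = [v_6,v_7] − [v_1,v_7] + [v_1,v_6],
  ∂[v_1,v_2,v_5] = [v_2,v_5] − [v_1,v_5] + [v_1,v_2].
The 27×18 boundary matrix has rank 18 and Smith normal form diag(1,1,1,1,1,1,1,1,1,1,1,1,1,1,1,1,1,2).

Computing H_k = (kernel of ∂_k) / (image of ∂_{k+1}):

  H_0: rank C_0 − rank ∂_1 = 9 − 8 = 1, and the invariant factors of ∂_1 are all 1, so H_0 ≅ Z.
  H_1: rank ker ∂_1 − rank ∂_2 = (27 − 8) − 18 = 1, and ∂_2 has invariant factor 2 > 1, so H_1 ≅ Z ⊕ Z/2Z.
  H_2: rank ker ∂_2 − rank ∂_3 = (18 − 18) − 0 = 0, and there is no ∂_3, so H_2 ≅ 0.

As a check, the Euler characteristic is 9 − 27 + 18 = 0, which agrees with 1 − 1 + 0 = 0.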